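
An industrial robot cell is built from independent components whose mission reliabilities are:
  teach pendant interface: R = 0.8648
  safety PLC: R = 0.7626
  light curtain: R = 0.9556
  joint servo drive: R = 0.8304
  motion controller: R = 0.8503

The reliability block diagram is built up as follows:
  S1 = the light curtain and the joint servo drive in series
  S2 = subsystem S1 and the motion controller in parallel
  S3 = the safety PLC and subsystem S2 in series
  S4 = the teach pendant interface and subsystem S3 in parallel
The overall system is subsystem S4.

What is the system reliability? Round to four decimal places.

0.9647

Series (light curtain and joint servo drive): 0.955600 × 0.830400 = 0.793530
Parallel ([0.793530] and motion controller): 1 − (1 − 0.793530)(1 − 0.850300) = 0.969091
Series (safety PLC and [0.969091]): 0.762600 × 0.969091 = 0.739029
Parallel (teach pendant interface and [0.739029]): 1 − (1 − 0.864800)(1 − 0.739029) = 0.9647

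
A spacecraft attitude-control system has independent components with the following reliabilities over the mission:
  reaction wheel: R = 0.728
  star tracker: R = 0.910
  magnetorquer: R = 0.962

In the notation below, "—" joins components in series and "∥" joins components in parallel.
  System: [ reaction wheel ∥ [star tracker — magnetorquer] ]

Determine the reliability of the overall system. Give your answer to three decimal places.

Series (star tracker and magnetorquer): 0.91000 × 0.96200 = 0.87542
Parallel (reaction wheel and [0.87542]): 1 − (1 − 0.72800)(1 − 0.87542) = 0.966

0.966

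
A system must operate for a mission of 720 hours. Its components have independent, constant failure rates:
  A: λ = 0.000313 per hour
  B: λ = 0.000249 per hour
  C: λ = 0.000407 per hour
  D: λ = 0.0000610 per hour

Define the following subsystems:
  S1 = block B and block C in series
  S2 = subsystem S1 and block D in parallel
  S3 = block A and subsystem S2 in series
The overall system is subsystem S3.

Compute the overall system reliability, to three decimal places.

0.785

R(A) = exp(−0.000313 × 720) = 0.79823
R(B) = exp(−0.000249 × 720) = 0.83587
R(C) = exp(−0.000407 × 720) = 0.74599
R(D) = exp(−0.0000610 × 720) = 0.95703
Series (B and C): 0.83587 × 0.74599 = 0.62355
Parallel ([0.62355] and D): 1 − (1 − 0.62355)(1 − 0.95703) = 0.98382
Series (A and [0.98382]): 0.79823 × 0.98382 = 0.785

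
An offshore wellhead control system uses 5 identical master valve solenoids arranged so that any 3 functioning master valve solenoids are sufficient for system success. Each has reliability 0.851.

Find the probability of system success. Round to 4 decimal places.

0.9739

R = Σ_{i=3}^{5} C(5,i) p^i (1−p)^{5−i} with p = 0.851
C(5,3)·0.851^3·0.149^2 = 0.136824
C(5,4)·0.851^4·0.149^1 = 0.390728
C(5,5)·0.851^5·0.149^0 = 0.446321
Sum = 0.9739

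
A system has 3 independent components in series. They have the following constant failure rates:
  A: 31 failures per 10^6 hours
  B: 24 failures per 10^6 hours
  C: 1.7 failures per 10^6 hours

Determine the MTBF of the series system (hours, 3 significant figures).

Series of exponential components: λ_sys = Σ λ_i
λ_sys = 0.000031 + 0.000024 + 0.0000017 = 5.6700e-05 /h
MTBF = 1 / λ_sys = 17600 h

17600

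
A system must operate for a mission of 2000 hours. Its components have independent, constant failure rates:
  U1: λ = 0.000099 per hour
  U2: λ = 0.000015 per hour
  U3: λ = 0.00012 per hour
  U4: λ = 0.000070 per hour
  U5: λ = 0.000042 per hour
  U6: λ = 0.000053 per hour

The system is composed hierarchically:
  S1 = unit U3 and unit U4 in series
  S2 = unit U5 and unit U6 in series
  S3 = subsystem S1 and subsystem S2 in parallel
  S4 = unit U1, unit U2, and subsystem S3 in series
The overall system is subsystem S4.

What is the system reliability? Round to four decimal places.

R(U1) = exp(−0.000099 × 2000) = 0.820370
R(U2) = exp(−0.000015 × 2000) = 0.970446
R(U3) = exp(−0.00012 × 2000) = 0.786628
R(U4) = exp(−0.000070 × 2000) = 0.869358
R(U5) = exp(−0.000042 × 2000) = 0.919431
R(U6) = exp(−0.000053 × 2000) = 0.899425
Series (U3 and U4): 0.786628 × 0.869358 = 0.683861
Series (U5 and U6): 0.919431 × 0.899425 = 0.826959
Parallel ([0.683861] and [0.826959]): 1 − (1 − 0.683861)(1 − 0.826959) = 0.945295
Series (U1, U2, and [0.945295]): 0.820370 × 0.970446 × 0.945295 = 0.7526

0.7526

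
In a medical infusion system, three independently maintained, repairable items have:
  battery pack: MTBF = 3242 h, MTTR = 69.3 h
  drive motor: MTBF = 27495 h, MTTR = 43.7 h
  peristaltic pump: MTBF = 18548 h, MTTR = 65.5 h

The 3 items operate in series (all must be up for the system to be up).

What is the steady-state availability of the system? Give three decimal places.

0.974

A(battery pack) = MTBF/(MTBF+MTTR) = 3242/(3242+69.3) = 0.979072
A(drive motor) = MTBF/(MTBF+MTTR) = 27495/(27495+43.7) = 0.998413
A(peristaltic pump) = MTBF/(MTBF+MTTR) = 18548/(18548+65.5) = 0.996481
Series availability: 0.979072 × 0.998413 × 0.996481 = 0.974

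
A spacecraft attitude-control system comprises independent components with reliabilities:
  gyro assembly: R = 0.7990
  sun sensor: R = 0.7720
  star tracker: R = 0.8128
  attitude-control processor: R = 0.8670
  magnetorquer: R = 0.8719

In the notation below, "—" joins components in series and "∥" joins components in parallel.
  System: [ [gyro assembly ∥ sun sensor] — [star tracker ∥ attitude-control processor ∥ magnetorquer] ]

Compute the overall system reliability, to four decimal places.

0.9511

Parallel (gyro assembly and sun sensor): 1 − (1 − 0.799000)(1 − 0.772000) = 0.954172
Parallel (star tracker, attitude-control processor, and magnetorquer): 1 − (1 − 0.812800)(1 − 0.867000)(1 − 0.871900) = 0.996811
Series ([0.954172] and [0.996811]): 0.954172 × 0.996811 = 0.9511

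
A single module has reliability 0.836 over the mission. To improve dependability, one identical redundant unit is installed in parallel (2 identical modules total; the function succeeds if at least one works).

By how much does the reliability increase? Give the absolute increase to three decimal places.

0.137

R_before = 0.836
R_after = 1 − (1 − 0.836)^2 = 0.973
ΔR = 0.973 − 0.836 = 0.137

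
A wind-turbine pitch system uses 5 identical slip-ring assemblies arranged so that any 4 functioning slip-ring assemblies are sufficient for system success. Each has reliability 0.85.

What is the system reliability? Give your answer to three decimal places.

R = Σ_{i=4}^{5} C(5,i) p^i (1−p)^{5−i} with p = 0.85
C(5,4)·0.85^4·0.15^1 = 0.39150
C(5,5)·0.85^5·0.15^0 = 0.44371
Sum = 0.835

0.835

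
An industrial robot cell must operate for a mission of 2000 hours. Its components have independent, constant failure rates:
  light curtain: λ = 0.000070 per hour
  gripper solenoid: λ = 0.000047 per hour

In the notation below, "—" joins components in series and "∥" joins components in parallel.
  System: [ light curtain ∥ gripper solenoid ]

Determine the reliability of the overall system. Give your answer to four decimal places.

0.9883

R(light curtain) = exp(−0.000070 × 2000) = 0.869358
R(gripper solenoid) = exp(−0.000047 × 2000) = 0.910283
Parallel (light curtain and gripper solenoid): 1 − (1 − 0.869358)(1 − 0.910283) = 0.9883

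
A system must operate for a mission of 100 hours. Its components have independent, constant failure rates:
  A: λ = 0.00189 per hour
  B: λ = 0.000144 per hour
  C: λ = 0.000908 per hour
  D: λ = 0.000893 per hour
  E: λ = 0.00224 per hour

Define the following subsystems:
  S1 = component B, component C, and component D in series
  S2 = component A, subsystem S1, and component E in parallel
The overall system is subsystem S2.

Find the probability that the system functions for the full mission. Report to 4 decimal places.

0.9939

R(A) = exp(−0.00189 × 100) = 0.827787
R(B) = exp(−0.000144 × 100) = 0.985703
R(C) = exp(−0.000908 × 100) = 0.913200
R(D) = exp(−0.000893 × 100) = 0.914571
R(E) = exp(−0.00224 × 100) = 0.799315
Series (B, C, and D): 0.985703 × 0.913200 × 0.914571 = 0.823246
Parallel (A, [0.823246], and E): 1 − (1 − 0.827787)(1 − 0.823246)(1 − 0.799315) = 0.9939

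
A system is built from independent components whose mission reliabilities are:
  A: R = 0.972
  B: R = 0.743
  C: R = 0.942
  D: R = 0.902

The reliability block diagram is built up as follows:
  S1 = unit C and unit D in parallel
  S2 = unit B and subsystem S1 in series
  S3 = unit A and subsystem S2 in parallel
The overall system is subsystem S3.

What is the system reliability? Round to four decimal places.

Parallel (C and D): 1 − (1 − 0.942000)(1 − 0.902000) = 0.994316
Series (B and [0.994316]): 0.743000 × 0.994316 = 0.738777
Parallel (A and [0.738777]): 1 − (1 − 0.972000)(1 − 0.738777) = 0.9927

0.9927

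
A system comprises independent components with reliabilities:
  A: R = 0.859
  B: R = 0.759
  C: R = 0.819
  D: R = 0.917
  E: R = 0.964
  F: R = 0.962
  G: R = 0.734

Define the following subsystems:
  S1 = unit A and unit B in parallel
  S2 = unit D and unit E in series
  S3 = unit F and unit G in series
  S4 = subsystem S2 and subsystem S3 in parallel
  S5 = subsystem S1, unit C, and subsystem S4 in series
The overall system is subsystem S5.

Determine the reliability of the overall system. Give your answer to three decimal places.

Parallel (A and B): 1 − (1 − 0.85900)(1 − 0.75900) = 0.96602
Series (D and E): 0.91700 × 0.96400 = 0.88399
Series (F and G): 0.96200 × 0.73400 = 0.70611
Parallel ([0.88399] and [0.70611]): 1 − (1 − 0.88399)(1 − 0.70611) = 0.96591
Series ([0.96602], C, and [0.96591]): 0.96602 × 0.81900 × 0.96591 = 0.764

0.764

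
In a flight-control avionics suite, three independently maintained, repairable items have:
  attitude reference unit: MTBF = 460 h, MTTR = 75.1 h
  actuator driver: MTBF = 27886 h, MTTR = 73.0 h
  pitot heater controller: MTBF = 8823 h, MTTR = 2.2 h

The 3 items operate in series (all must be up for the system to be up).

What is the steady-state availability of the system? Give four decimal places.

0.8572

A(attitude reference unit) = MTBF/(MTBF+MTTR) = 460/(460+75.1) = 0.859652
A(actuator driver) = MTBF/(MTBF+MTTR) = 27886/(27886+73.0) = 0.997389
A(pitot heater controller) = MTBF/(MTBF+MTTR) = 8823/(8823+2.2) = 0.999751
Series availability: 0.859652 × 0.997389 × 0.999751 = 0.8572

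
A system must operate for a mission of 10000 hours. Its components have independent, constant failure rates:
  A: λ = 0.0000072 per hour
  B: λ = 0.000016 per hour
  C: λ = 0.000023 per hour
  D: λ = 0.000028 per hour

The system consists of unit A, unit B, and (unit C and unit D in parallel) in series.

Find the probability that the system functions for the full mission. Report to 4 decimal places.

R(A) = exp(−0.0000072 × 10000) = 0.930531
R(B) = exp(−0.000016 × 10000) = 0.852144
R(C) = exp(−0.000023 × 10000) = 0.794534
R(D) = exp(−0.000028 × 10000) = 0.755784
Parallel (C and D): 1 − (1 − 0.794534)(1 − 0.755784) = 0.949822
Series (A, B, and [0.949822]): 0.930531 × 0.852144 × 0.949822 = 0.7532

0.7532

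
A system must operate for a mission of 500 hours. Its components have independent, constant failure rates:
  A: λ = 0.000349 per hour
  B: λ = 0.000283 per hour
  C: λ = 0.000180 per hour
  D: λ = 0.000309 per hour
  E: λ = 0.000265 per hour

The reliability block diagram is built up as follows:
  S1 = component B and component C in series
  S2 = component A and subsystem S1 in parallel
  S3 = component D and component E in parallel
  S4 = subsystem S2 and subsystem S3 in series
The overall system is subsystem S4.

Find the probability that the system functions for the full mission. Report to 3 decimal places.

R(A) = exp(−0.000349 × 500) = 0.83988
R(B) = exp(−0.000283 × 500) = 0.86806
R(C) = exp(−0.000180 × 500) = 0.91393
R(D) = exp(−0.000309 × 500) = 0.85684
R(E) = exp(−0.000265 × 500) = 0.87590
Series (B and C): 0.86806 × 0.91393 = 0.79335
Parallel (A and [0.79335]): 1 − (1 − 0.83988)(1 − 0.79335) = 0.96691
Parallel (D and E): 1 − (1 − 0.85684)(1 − 0.87590) = 0.98223
Series ([0.96691] and [0.98223]): 0.96691 × 0.98223 = 0.950

0.950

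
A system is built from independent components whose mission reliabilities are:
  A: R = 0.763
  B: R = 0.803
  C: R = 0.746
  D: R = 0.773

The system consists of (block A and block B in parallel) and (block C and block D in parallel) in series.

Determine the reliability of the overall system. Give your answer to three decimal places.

0.898

Parallel (A and B): 1 − (1 − 0.76300)(1 − 0.80300) = 0.95331
Parallel (C and D): 1 − (1 − 0.74600)(1 − 0.77300) = 0.94234
Series ([0.95331] and [0.94234]): 0.95331 × 0.94234 = 0.898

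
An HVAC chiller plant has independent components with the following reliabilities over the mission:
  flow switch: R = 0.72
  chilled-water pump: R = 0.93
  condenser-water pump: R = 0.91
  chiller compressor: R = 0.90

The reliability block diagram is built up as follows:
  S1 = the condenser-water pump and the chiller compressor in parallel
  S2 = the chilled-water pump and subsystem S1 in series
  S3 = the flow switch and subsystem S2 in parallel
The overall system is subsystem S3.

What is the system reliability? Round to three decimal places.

0.978

Parallel (condenser-water pump and chiller compressor): 1 − (1 − 0.91000)(1 − 0.90000) = 0.99100
Series (chilled-water pump and [0.99100]): 0.93000 × 0.99100 = 0.92163
Parallel (flow switch and [0.92163]): 1 − (1 − 0.72000)(1 − 0.92163) = 0.978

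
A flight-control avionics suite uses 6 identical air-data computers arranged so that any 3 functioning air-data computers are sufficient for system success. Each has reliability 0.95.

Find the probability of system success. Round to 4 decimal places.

R = Σ_{i=3}^{6} C(6,i) p^i (1−p)^{6−i} with p = 0.95
C(6,3)·0.95^3·0.05^3 = 0.002143
C(6,4)·0.95^4·0.05^2 = 0.030544
C(6,5)·0.95^5·0.05^1 = 0.232134
C(6,6)·0.95^6·0.05^0 = 0.735092
Sum = 0.9999

0.9999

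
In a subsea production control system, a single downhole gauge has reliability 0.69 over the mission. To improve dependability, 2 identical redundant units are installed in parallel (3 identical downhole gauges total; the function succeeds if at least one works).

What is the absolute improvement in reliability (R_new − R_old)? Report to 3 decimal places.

0.280

R_before = 0.69
R_after = 1 − (1 − 0.69)^3 = 0.970
ΔR = 0.970 − 0.69 = 0.280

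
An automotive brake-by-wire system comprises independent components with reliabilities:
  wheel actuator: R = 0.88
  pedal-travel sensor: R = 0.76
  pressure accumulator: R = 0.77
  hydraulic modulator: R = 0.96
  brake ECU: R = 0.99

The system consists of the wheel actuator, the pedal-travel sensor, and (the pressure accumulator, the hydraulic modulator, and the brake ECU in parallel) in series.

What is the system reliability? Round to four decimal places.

Parallel (pressure accumulator, hydraulic modulator, and brake ECU): 1 − (1 − 0.770000)(1 − 0.960000)(1 − 0.990000) = 0.999908
Series (wheel actuator, pedal-travel sensor, and [0.999908]): 0.880000 × 0.760000 × 0.999908 = 0.6687

0.6687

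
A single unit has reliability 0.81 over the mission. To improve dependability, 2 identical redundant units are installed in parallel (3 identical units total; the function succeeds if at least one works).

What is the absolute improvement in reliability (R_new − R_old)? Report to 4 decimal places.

R_before = 0.81
R_after = 1 − (1 − 0.81)^3 = 0.9931
ΔR = 0.9931 − 0.81 = 0.1831

0.1831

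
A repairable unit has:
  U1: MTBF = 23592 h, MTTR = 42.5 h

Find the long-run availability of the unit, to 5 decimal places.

0.99820

A(U1) = MTBF/(MTBF+MTTR) = 23592/(23592+42.5) = 0.99820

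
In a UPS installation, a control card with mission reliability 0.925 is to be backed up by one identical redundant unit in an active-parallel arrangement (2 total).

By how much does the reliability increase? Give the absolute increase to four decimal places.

R_before = 0.925
R_after = 1 − (1 − 0.925)^2 = 0.9944
ΔR = 0.9944 − 0.925 = 0.0694

0.0694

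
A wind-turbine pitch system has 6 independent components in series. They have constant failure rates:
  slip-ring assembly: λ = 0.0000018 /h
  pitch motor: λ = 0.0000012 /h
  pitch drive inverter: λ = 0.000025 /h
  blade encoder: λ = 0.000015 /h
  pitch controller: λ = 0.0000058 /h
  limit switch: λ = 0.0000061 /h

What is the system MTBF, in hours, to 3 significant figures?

Series of exponential components: λ_sys = Σ λ_i
λ_sys = 0.0000018 + 0.0000012 + 0.000025 + 0.000015 + 0.0000058 + 0.0000061 = 5.4900e-05 /h
MTBF = 1 / λ_sys = 18200 h

18200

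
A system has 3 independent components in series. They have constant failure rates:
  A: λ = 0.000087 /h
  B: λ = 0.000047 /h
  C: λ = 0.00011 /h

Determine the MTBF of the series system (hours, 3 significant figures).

Series of exponential components: λ_sys = Σ λ_i
λ_sys = 0.000087 + 0.000047 + 0.00011 = 2.4400e-04 /h
MTBF = 1 / λ_sys = 4100 h

4100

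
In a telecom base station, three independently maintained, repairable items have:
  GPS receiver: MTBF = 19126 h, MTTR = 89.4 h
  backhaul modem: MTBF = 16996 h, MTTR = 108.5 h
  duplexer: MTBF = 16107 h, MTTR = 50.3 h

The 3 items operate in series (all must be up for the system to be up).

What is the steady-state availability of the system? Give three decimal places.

A(GPS receiver) = MTBF/(MTBF+MTTR) = 19126/(19126+89.4) = 0.995347
A(backhaul modem) = MTBF/(MTBF+MTTR) = 16996/(16996+108.5) = 0.993657
A(duplexer) = MTBF/(MTBF+MTTR) = 16107/(16107+50.3) = 0.996887
Series availability: 0.995347 × 0.993657 × 0.996887 = 0.986

0.986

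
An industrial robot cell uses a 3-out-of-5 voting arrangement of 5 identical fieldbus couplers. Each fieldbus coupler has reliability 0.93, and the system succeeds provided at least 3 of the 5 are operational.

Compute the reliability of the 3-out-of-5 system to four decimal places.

R = Σ_{i=3}^{5} C(5,i) p^i (1−p)^{5−i} with p = 0.93
C(5,3)·0.93^3·0.07^2 = 0.039413
C(5,4)·0.93^4·0.07^1 = 0.261818
C(5,5)·0.93^5·0.07^0 = 0.695688
Sum = 0.9969

0.9969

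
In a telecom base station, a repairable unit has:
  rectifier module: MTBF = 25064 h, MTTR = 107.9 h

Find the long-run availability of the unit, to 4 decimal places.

0.9957

A(rectifier module) = MTBF/(MTBF+MTTR) = 25064/(25064+107.9) = 0.9957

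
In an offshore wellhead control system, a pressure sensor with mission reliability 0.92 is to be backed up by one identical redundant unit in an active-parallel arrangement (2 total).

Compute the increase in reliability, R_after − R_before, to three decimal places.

R_before = 0.92
R_after = 1 − (1 − 0.92)^2 = 0.994
ΔR = 0.994 − 0.92 = 0.074

0.074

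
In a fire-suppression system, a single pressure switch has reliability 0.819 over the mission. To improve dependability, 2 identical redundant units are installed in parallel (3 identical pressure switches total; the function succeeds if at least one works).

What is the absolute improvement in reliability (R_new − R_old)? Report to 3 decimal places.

0.175

R_before = 0.819
R_after = 1 − (1 − 0.819)^3 = 0.994
ΔR = 0.994 − 0.819 = 0.175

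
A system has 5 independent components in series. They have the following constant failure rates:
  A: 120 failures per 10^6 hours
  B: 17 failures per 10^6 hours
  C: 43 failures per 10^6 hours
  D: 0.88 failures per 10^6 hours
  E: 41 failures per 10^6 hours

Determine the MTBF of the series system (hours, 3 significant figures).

Series of exponential components: λ_sys = Σ λ_i
λ_sys = 0.00012 + 0.000017 + 0.000043 + 0.00000088 + 0.000041 = 2.2188e-04 /h
MTBF = 1 / λ_sys = 4510 h

4510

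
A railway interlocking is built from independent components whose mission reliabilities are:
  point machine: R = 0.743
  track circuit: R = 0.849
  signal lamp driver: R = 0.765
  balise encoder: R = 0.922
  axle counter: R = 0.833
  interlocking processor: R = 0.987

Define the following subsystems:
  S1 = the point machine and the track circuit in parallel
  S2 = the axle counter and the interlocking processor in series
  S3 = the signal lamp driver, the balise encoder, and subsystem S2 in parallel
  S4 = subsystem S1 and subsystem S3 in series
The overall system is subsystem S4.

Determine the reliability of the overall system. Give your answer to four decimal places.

Parallel (point machine and track circuit): 1 − (1 − 0.743000)(1 − 0.849000) = 0.961193
Series (axle counter and interlocking processor): 0.833000 × 0.987000 = 0.822171
Parallel (signal lamp driver, balise encoder, and [0.822171]): 1 − (1 − 0.765000)(1 − 0.922000)(1 − 0.822171) = 0.996740
Series ([0.961193] and [0.996740]): 0.961193 × 0.996740 = 0.9581

0.9581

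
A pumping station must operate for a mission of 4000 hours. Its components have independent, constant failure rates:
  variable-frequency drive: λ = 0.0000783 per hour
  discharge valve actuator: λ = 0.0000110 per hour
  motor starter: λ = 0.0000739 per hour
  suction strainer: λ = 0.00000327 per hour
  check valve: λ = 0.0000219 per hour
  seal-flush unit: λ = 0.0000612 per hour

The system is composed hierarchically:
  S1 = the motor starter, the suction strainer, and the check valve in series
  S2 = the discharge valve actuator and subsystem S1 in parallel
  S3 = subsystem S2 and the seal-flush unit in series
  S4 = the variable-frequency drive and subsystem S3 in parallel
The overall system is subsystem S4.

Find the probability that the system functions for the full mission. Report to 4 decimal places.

R(variable-frequency drive) = exp(−0.0000783 × 4000) = 0.731104
R(discharge valve actuator) = exp(−0.0000110 × 4000) = 0.956954
R(motor starter) = exp(−0.0000739 × 4000) = 0.744085
R(suction strainer) = exp(−0.00000327 × 4000) = 0.987005
R(check valve) = exp(−0.0000219 × 4000) = 0.916127
R(seal-flush unit) = exp(−0.0000612 × 4000) = 0.782861
Series (motor starter, suction strainer, and check valve): 0.744085 × 0.987005 × 0.916127 = 0.672818
Parallel (discharge valve actuator and [0.672818]): 1 − (1 − 0.956954)(1 − 0.672818) = 0.985916
Series ([0.985916] and seal-flush unit): 0.985916 × 0.782861 = 0.771835
Parallel (variable-frequency drive and [0.771835]): 1 − (1 − 0.731104)(1 − 0.771835) = 0.9386

0.9386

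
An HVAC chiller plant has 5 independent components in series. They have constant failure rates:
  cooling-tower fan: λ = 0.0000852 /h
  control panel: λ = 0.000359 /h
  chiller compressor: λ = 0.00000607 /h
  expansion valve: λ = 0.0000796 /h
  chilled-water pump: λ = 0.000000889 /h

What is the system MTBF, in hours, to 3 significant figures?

1880

Series of exponential components: λ_sys = Σ λ_i
λ_sys = 0.0000852 + 0.000359 + 0.00000607 + 0.0000796 + 0.000000889 = 5.3076e-04 /h
MTBF = 1 / λ_sys = 1880 h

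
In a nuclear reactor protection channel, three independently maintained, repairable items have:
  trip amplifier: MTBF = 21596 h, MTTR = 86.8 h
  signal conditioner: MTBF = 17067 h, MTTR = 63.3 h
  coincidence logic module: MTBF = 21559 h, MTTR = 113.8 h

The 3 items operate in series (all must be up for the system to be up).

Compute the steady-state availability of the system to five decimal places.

A(trip amplifier) = MTBF/(MTBF+MTTR) = 21596/(21596+86.8) = 0.995997
A(signal conditioner) = MTBF/(MTBF+MTTR) = 17067/(17067+63.3) = 0.996305
A(coincidence logic module) = MTBF/(MTBF+MTTR) = 21559/(21559+113.8) = 0.994749
Series availability: 0.995997 × 0.996305 × 0.994749 = 0.98711

0.98711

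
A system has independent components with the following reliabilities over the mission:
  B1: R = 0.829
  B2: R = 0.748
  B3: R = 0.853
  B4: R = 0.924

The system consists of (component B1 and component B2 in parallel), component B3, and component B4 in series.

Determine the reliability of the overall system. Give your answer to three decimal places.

0.754

Parallel (B1 and B2): 1 − (1 − 0.82900)(1 − 0.74800) = 0.95691
Series ([0.95691], B3, and B4): 0.95691 × 0.85300 × 0.92400 = 0.754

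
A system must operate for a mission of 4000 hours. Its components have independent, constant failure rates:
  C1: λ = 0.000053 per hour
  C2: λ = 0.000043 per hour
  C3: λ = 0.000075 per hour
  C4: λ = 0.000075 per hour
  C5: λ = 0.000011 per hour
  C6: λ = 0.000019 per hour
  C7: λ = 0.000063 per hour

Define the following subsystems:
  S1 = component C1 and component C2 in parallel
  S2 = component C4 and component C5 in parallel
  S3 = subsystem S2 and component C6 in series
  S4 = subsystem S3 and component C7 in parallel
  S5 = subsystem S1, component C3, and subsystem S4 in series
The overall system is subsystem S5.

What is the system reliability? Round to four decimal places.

0.7051

R(C1) = exp(−0.000053 × 4000) = 0.808965
R(C2) = exp(−0.000043 × 4000) = 0.841979
R(C3) = exp(−0.000075 × 4000) = 0.740818
R(C4) = exp(−0.000075 × 4000) = 0.740818
R(C5) = exp(−0.000011 × 4000) = 0.956954
R(C6) = exp(−0.000019 × 4000) = 0.926816
R(C7) = exp(−0.000063 × 4000) = 0.777245
Parallel (C1 and C2): 1 − (1 − 0.808965)(1 − 0.841979) = 0.969812
Parallel (C4 and C5): 1 − (1 − 0.740818)(1 − 0.956954) = 0.988843
Series ([0.988843] and C6): 0.988843 × 0.926816 = 0.916476
Parallel ([0.916476] and C7): 1 − (1 − 0.916476)(1 − 0.777245) = 0.981395
Series ([0.969812], C3, and [0.981395]): 0.969812 × 0.740818 × 0.981395 = 0.7051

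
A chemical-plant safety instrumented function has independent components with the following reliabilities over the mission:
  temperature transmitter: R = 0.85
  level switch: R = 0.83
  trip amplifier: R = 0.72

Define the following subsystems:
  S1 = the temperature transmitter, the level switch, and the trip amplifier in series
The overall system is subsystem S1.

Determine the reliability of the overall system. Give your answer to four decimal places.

Series (temperature transmitter, level switch, and trip amplifier): 0.850000 × 0.830000 × 0.720000 = 0.5080

0.5080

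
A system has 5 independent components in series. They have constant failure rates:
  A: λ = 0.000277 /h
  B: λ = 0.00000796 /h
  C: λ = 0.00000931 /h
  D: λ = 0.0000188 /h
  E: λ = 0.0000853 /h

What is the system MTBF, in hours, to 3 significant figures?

2510

Series of exponential components: λ_sys = Σ λ_i
λ_sys = 0.000277 + 0.00000796 + 0.00000931 + 0.0000188 + 0.0000853 = 3.9837e-04 /h
MTBF = 1 / λ_sys = 2510 h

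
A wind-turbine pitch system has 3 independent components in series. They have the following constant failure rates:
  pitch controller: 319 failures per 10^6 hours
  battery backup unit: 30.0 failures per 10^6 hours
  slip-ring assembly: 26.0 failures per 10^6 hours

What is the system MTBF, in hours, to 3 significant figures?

Series of exponential components: λ_sys = Σ λ_i
λ_sys = 0.000319 + 0.0000300 + 0.0000260 = 3.7500e-04 /h
MTBF = 1 / λ_sys = 2670 h

2670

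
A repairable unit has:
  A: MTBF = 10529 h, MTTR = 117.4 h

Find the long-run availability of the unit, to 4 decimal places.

A(A) = MTBF/(MTBF+MTTR) = 10529/(10529+117.4) = 0.9890

0.9890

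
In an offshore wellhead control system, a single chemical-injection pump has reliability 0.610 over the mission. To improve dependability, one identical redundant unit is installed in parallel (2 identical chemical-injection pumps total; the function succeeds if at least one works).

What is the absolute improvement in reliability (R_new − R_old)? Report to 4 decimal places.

R_before = 0.610
R_after = 1 − (1 − 0.610)^2 = 0.8479
ΔR = 0.8479 − 0.610 = 0.2379

0.2379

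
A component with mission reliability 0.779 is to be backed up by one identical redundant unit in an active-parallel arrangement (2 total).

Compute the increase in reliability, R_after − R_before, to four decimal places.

R_before = 0.779
R_after = 1 − (1 − 0.779)^2 = 0.9512
ΔR = 0.9512 − 0.779 = 0.1722

0.1722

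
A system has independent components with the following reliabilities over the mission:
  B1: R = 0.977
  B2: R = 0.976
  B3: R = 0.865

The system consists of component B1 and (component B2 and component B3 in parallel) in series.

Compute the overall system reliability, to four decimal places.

0.9738

Parallel (B2 and B3): 1 − (1 − 0.976000)(1 − 0.865000) = 0.996760
Series (B1 and [0.996760]): 0.977000 × 0.996760 = 0.9738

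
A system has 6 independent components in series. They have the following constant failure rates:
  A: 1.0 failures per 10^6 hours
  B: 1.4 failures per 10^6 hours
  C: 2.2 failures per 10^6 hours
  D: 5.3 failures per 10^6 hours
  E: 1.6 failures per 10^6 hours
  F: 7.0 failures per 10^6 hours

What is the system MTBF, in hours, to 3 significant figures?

Series of exponential components: λ_sys = Σ λ_i
λ_sys = 0.0000010 + 0.0000014 + 0.0000022 + 0.0000053 + 0.0000016 + 0.0000070 = 1.8500e-05 /h
MTBF = 1 / λ_sys = 54100 h

54100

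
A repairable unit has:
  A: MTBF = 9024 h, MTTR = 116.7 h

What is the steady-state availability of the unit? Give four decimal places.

0.9872

A(A) = MTBF/(MTBF+MTTR) = 9024/(9024+116.7) = 0.9872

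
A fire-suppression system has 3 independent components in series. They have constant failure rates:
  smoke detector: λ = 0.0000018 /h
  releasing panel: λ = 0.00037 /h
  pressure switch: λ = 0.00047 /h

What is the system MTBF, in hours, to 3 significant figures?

Series of exponential components: λ_sys = Σ λ_i
λ_sys = 0.0000018 + 0.00037 + 0.00047 = 8.4180e-04 /h
MTBF = 1 / λ_sys = 1190 h

1190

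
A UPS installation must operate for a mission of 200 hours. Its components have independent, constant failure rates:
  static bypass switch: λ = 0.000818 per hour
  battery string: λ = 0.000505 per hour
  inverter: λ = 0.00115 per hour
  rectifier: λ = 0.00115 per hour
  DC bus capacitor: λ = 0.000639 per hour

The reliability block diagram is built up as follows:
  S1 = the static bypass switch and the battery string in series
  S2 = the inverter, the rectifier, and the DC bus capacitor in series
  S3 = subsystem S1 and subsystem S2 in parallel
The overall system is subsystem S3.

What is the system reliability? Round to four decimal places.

0.8967

R(static bypass switch) = exp(−0.000818 × 200) = 0.849082
R(battery string) = exp(−0.000505 × 200) = 0.903933
R(inverter) = exp(−0.00115 × 200) = 0.794534
R(rectifier) = exp(−0.00115 × 200) = 0.794534
R(DC bus capacitor) = exp(−0.000639 × 200) = 0.880029
Series (static bypass switch and battery string): 0.849082 × 0.903933 = 0.767513
Series (inverter, rectifier, and DC bus capacitor): 0.794534 × 0.794534 × 0.880029 = 0.555548
Parallel ([0.767513] and [0.555548]): 1 − (1 − 0.767513)(1 − 0.555548) = 0.8967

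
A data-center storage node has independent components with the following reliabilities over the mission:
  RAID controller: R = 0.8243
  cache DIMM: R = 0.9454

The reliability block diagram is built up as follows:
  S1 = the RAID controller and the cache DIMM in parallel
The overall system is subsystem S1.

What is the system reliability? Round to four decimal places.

0.9904

Parallel (RAID controller and cache DIMM): 1 − (1 − 0.824300)(1 − 0.945400) = 0.9904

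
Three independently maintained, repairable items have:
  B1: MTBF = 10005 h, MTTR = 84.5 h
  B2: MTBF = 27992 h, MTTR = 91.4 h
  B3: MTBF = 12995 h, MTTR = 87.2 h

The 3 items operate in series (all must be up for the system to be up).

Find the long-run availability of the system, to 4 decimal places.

0.9818

A(B1) = MTBF/(MTBF+MTTR) = 10005/(10005+84.5) = 0.991625
A(B2) = MTBF/(MTBF+MTTR) = 27992/(27992+91.4) = 0.996745
A(B3) = MTBF/(MTBF+MTTR) = 12995/(12995+87.2) = 0.993334
Series availability: 0.991625 × 0.996745 × 0.993334 = 0.9818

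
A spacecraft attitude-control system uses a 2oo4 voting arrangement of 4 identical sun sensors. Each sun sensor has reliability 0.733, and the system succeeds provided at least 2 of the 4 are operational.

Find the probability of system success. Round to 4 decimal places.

0.9391

R = Σ_{i=2}^{4} C(4,i) p^i (1−p)^{4−i} with p = 0.733
C(4,2)·0.733^2·0.267^2 = 0.229817
C(4,3)·0.733^3·0.267^1 = 0.420613
C(4,4)·0.733^4·0.267^0 = 0.288679
Sum = 0.9391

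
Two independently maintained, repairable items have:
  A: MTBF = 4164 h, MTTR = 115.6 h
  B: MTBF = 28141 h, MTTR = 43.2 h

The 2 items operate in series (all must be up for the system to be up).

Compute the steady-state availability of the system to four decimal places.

0.9715

A(A) = MTBF/(MTBF+MTTR) = 4164/(4164+115.6) = 0.972988
A(B) = MTBF/(MTBF+MTTR) = 28141/(28141+43.2) = 0.998467
Series availability: 0.972988 × 0.998467 = 0.9715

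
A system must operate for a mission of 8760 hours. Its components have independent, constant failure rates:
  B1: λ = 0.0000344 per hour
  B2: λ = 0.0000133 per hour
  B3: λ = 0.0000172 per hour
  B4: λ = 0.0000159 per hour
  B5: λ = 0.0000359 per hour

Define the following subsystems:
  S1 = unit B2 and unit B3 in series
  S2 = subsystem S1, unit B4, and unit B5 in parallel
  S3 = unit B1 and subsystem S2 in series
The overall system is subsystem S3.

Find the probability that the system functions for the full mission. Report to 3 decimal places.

0.734

R(B1) = exp(−0.0000344 × 8760) = 0.73982
R(B2) = exp(−0.0000133 × 8760) = 0.89002
R(B3) = exp(−0.0000172 × 8760) = 0.86013
R(B4) = exp(−0.0000159 × 8760) = 0.86998
R(B5) = exp(−0.0000359 × 8760) = 0.73017
Series (B2 and B3): 0.89002 × 0.86013 = 0.76553
Parallel ([0.76553], B4, and B5): 1 − (1 − 0.76553)(1 − 0.86998)(1 − 0.73017) = 0.99177
Series (B1 and [0.99177]): 0.73982 × 0.99177 = 0.734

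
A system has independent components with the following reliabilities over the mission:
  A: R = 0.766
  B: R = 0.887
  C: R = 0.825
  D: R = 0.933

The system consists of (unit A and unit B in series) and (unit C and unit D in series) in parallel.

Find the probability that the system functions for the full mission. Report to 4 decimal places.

0.9262

Series (A and B): 0.766000 × 0.887000 = 0.679442
Series (C and D): 0.825000 × 0.933000 = 0.769725
Parallel ([0.679442] and [0.769725]): 1 − (1 − 0.679442)(1 − 0.769725) = 0.9262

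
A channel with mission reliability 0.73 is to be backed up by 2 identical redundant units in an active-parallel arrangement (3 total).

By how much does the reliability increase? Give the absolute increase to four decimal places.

R_before = 0.73
R_after = 1 − (1 − 0.73)^3 = 0.9803
ΔR = 0.9803 − 0.73 = 0.2503

0.2503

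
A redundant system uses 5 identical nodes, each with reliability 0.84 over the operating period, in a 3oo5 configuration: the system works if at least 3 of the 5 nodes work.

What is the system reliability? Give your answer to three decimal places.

R = Σ_{i=3}^{5} C(5,i) p^i (1−p)^{5−i} with p = 0.84
C(5,3)·0.84^3·0.16^2 = 0.15173
C(5,4)·0.84^4·0.16^1 = 0.39830
C(5,5)·0.84^5·0.16^0 = 0.41821
Sum = 0.968

0.968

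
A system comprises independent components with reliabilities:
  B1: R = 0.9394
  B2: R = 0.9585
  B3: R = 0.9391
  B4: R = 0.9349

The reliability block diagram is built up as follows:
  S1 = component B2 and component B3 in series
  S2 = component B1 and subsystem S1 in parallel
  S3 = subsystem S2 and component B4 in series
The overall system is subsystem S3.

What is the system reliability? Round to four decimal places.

Series (B2 and B3): 0.958500 × 0.939100 = 0.900127
Parallel (B1 and [0.900127]): 1 − (1 − 0.939400)(1 − 0.900127) = 0.993948
Series ([0.993948] and B4): 0.993948 × 0.934900 = 0.9292

0.9292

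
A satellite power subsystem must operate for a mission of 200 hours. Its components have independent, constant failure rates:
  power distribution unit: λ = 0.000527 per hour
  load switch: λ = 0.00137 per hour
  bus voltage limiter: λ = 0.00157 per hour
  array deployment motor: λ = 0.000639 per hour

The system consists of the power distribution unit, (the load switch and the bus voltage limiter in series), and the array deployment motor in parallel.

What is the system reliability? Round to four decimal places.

0.9947

R(power distribution unit) = exp(−0.000527 × 200) = 0.899964
R(load switch) = exp(−0.00137 × 200) = 0.760332
R(bus voltage limiter) = exp(−0.00157 × 200) = 0.730519
R(array deployment motor) = exp(−0.000639 × 200) = 0.880029
Series (load switch and bus voltage limiter): 0.760332 × 0.730519 = 0.555437
Parallel (power distribution unit, [0.555437], and array deployment motor): 1 − (1 − 0.899964)(1 − 0.555437)(1 − 0.880029) = 0.9947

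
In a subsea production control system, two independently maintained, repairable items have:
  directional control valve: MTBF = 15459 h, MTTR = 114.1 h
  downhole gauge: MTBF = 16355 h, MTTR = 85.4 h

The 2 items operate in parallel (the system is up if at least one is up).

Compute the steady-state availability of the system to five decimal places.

A(directional control valve) = MTBF/(MTBF+MTTR) = 15459/(15459+114.1) = 0.992673
A(downhole gauge) = MTBF/(MTBF+MTTR) = 16355/(16355+85.4) = 0.994805
Parallel availability: 1 − (1 − 0.992673)(1 − 0.994805) = 0.99996

0.99996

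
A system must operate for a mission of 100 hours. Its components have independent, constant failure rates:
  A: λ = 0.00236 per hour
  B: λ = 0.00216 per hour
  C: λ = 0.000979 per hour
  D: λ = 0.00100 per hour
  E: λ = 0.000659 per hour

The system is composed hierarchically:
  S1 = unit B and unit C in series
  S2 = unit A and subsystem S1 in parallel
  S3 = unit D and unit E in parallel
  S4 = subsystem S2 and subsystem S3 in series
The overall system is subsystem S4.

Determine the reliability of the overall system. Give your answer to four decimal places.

R(A) = exp(−0.00236 × 100) = 0.789781
R(B) = exp(−0.00216 × 100) = 0.805735
R(C) = exp(−0.000979 × 100) = 0.906740
R(D) = exp(−0.00100 × 100) = 0.904837
R(E) = exp(−0.000659 × 100) = 0.936224
Series (B and C): 0.805735 × 0.906740 = 0.730592
Parallel (A and [0.730592]): 1 − (1 − 0.789781)(1 − 0.730592) = 0.943365
Parallel (D and E): 1 − (1 − 0.904837)(1 − 0.936224) = 0.993931
Series ([0.943365] and [0.993931]): 0.943365 × 0.993931 = 0.9376

0.9376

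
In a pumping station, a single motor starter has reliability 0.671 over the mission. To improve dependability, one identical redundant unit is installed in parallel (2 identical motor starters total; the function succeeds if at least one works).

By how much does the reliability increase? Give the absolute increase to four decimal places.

0.2208

R_before = 0.671
R_after = 1 − (1 − 0.671)^2 = 0.8918
ΔR = 0.8918 − 0.671 = 0.2208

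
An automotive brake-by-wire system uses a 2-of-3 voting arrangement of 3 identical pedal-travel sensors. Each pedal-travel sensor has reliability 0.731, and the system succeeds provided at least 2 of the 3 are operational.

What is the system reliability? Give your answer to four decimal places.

R = Σ_{i=2}^{3} C(3,i) p^i (1−p)^{3−i} with p = 0.731
C(3,2)·0.731^2·0.269^1 = 0.431229
C(3,3)·0.731^3·0.269^0 = 0.390618
Sum = 0.8218

0.8218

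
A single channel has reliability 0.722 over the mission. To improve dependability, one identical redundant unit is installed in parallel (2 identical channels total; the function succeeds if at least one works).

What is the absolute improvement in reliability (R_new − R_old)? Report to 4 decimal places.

R_before = 0.722
R_after = 1 − (1 − 0.722)^2 = 0.9227
ΔR = 0.9227 − 0.722 = 0.2007

0.2007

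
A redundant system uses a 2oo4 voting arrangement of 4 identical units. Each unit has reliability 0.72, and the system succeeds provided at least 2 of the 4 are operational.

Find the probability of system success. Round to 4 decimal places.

0.9306

R = Σ_{i=2}^{4} C(4,i) p^i (1−p)^{4−i} with p = 0.72
C(4,2)·0.72^2·0.28^2 = 0.243855
C(4,3)·0.72^3·0.28^1 = 0.418038
C(4,4)·0.72^4·0.28^0 = 0.268739
Sum = 0.9306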